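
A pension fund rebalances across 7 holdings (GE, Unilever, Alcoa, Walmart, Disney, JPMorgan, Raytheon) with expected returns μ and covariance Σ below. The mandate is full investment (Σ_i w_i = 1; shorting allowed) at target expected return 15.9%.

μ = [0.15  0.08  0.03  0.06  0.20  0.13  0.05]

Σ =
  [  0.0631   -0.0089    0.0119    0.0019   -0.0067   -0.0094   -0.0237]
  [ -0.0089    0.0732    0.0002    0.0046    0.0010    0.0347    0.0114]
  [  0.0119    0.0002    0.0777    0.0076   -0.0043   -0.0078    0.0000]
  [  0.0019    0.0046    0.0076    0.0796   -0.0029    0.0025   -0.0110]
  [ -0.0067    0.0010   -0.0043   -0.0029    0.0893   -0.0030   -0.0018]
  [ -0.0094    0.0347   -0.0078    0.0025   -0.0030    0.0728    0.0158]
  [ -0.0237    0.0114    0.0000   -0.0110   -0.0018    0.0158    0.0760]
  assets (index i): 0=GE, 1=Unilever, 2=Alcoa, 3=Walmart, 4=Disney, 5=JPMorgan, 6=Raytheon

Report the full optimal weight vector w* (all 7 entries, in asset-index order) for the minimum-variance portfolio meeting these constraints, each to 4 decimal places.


g=Σ⁻¹μ = [3.4976  0.3157  0.0933  0.8891  2.6243  1.8472  1.5081]
h=Σ⁻¹𝟙 = [25.3653  7.7401  9.4602  13.6041  14.6570  10.1054  20.1221]
a=μᵀg=1.446442  b=𝟙ᵀg=10.775276  c=𝟙ᵀh=101.054352  D=ac−b²=30.062707
λ₁=(c·0.159−b)/D = (101.054352·0.159−10.775276)/30.062707 = 0.176044
λ₂=(a−b·0.159)/D = (1.446442−10.775276·0.159)/30.062707 = -0.008876
w* = 0.176044·g + -0.008876·h:
  w_0 = 0.176044·3.4976 + -0.008876·25.3653 = 0.3906  (GE)
  w_1 = 0.176044·0.3157 + -0.008876·7.7401 = -0.0131  (Unilever)
  w_2 = 0.176044·0.0933 + -0.008876·9.4602 = -0.0675  (Alcoa)
  w_3 = 0.176044·0.8891 + -0.008876·13.6041 = 0.0358  (Walmart)
  w_4 = 0.176044·2.6243 + -0.008876·14.6570 = 0.3319  (Disney)
  w_5 = 0.176044·1.8472 + -0.008876·10.1054 = 0.2355  (JPMorgan)
  w_6 = 0.176044·1.5081 + -0.008876·20.1221 = 0.0869  (Raytheon)
Σw_i=1.0000  μᵀw=0.1590
σ²=wᵀΣw=λ₁·μ_p+λ₂ = 0.176044·0.159 + -0.008876 = 0.019115 ≈ 0.0191

0.3906  -0.0131  -0.0675  0.0358  0.3319  0.2355  0.0869


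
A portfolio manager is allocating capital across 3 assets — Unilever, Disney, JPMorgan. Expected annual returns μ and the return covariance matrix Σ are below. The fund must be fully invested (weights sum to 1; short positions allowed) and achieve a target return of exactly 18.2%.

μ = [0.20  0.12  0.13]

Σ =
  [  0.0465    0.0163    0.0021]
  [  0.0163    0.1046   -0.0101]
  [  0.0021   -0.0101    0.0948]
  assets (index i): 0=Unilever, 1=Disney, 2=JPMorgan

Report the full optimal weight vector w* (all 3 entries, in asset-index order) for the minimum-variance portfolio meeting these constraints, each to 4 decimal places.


0.7513  0.0590  0.1898

u=Σ⁻¹μ = [4.0112  0.6527  1.3520]
v=Σ⁻¹𝟙 = [18.2862  7.7700  10.9713]
a=μᵀu=1.056327  b=𝟙ᵀu=6.015910  c=𝟙ᵀv=37.027506  D=ac−b²=2.921974
λ₁=(c·0.182−b)/D = (37.027506·0.182−6.015910)/2.921974 = 0.247468
λ₂=(a−b·0.182)/D = (1.056327−6.015910·0.182)/2.921974 = -0.013200
w* = 0.247468·u + -0.013200·v:
  w_0 = 0.247468·4.0112 + -0.013200·18.2862 = 0.7513  (Unilever)
  w_1 = 0.247468·0.6527 + -0.013200·7.7700 = 0.0590  (Disney)
  w_2 = 0.247468·1.3520 + -0.013200·10.9713 = 0.1898  (JPMorgan)
Σw_i=1.0000  μᵀw=0.1820
σ²=wᵀΣw=λ₁·μ_p+λ₂ = 0.247468·0.182 + -0.013200 = 0.031840 ≈ 0.0318


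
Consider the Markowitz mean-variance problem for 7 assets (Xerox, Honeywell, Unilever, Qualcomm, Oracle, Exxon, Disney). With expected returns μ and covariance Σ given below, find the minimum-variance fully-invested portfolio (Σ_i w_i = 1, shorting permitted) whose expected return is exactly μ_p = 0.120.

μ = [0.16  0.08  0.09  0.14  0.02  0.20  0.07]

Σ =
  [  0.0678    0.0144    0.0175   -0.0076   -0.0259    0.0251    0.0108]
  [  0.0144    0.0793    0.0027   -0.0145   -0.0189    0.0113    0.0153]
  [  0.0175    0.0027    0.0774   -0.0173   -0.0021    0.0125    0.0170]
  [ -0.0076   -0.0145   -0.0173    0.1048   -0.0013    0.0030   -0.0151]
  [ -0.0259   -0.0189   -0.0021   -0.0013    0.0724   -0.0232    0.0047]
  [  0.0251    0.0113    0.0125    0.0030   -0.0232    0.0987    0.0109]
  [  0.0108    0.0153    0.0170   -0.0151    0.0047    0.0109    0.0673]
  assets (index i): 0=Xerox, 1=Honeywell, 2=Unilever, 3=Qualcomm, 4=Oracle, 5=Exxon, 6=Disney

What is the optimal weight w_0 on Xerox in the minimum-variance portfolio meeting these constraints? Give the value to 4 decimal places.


x=Σ⁻¹μ = [2.2291  1.0822  0.7573  1.7863  1.9085  1.6061  0.2525]
y=Σ⁻¹𝟙 = [16.7509  16.1123  10.1426  15.6790  26.6877  7.8402  6.3300]
a=μᵀx=1.138528  b=𝟙ᵀx=9.621898  c=𝟙ᵀy=99.542619  D=ac−b²=20.751114
λ₁=(c·0.120−b)/D = (99.542619·0.120−9.621898)/20.751114 = 0.111956
λ₂=(a−b·0.120)/D = (1.138528−9.621898·0.120)/20.751114 = -0.000776
w* = 0.111956·x + -0.000776·y:
  w_0 = 0.111956·2.2291 + -0.000776·16.7509 = 0.2366  (Xerox)
  w_1 = 0.111956·1.0822 + -0.000776·16.1123 = 0.1087  (Honeywell)
  w_2 = 0.111956·0.7573 + -0.000776·10.1426 = 0.0769  (Unilever)
  w_3 = 0.111956·1.7863 + -0.000776·15.6790 = 0.1878  (Qualcomm)
  w_4 = 0.111956·1.9085 + -0.000776·26.6877 = 0.1930  (Oracle)
  w_5 = 0.111956·1.6061 + -0.000776·7.8402 = 0.1737  (Exxon)
  w_6 = 0.111956·0.2525 + -0.000776·6.3300 = 0.0234  (Disney)
Σw_i=1.0000  μᵀw=0.1200
σ²=wᵀΣw=λ₁·μ_p+λ₂ = 0.111956·0.120 + -0.000776 = 0.012659 ≈ 0.0127

0.2366


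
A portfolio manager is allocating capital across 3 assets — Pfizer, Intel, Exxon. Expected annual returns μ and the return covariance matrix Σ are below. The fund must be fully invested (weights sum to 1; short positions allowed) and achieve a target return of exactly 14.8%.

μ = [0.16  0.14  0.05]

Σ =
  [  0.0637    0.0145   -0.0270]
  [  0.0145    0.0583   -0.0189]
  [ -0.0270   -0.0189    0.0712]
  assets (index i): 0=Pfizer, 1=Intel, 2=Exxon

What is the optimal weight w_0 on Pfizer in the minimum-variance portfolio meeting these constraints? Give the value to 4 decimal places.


u=Σ⁻¹μ = [3.0097  2.4624  2.4972]
v=Σ⁻¹𝟙 = [22.9745  20.5878  28.2222]
a=μᵀu=0.951151  b=𝟙ᵀu=7.969326  c=𝟙ᵀv=71.784535  D=ac−b²=4.767775
λ₁=(c·0.148−b)/D = (71.784535·0.148−7.969326)/4.767775 = 0.556818
λ₂=(a−b·0.148)/D = (0.951151−7.969326·0.148)/4.767775 = -0.047886
w* = 0.556818·u + -0.047886·v:
  w_0 = 0.556818·3.0097 + -0.047886·22.9745 = 0.5757  (Pfizer)
  w_1 = 0.556818·2.4624 + -0.047886·20.5878 = 0.3852  (Intel)
  w_2 = 0.556818·2.4972 + -0.047886·28.2222 = 0.0390  (Exxon)
Σw_i=1.0000  μᵀw=0.1480
σ²=wᵀΣw=λ₁·μ_p+λ₂ = 0.556818·0.148 + -0.047886 = 0.034523 ≈ 0.0345

0.5757


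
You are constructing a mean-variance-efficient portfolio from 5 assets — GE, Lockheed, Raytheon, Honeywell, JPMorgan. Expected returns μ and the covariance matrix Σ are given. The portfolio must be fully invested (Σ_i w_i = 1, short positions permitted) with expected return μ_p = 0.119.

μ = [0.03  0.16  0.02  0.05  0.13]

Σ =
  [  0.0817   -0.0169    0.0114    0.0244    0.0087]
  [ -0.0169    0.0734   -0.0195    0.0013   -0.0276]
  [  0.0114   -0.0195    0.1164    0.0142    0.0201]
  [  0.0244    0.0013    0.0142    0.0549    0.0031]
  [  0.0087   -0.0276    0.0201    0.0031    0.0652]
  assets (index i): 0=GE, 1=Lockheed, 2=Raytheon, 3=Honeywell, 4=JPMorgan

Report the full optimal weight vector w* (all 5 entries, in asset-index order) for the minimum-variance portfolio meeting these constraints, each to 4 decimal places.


0.1134  0.3992  0.0482  0.0792  0.3600

g=Σ⁻¹μ = [0.6462  3.6248  0.0895  0.3226  3.3992]
h=Σ⁻¹𝟙 = [11.5350  26.3552  6.8601  9.4254  22.3918]
a=μᵀg=1.059171  b=𝟙ᵀg=8.082286  c=𝟙ᵀh=76.567481  D=ac−b²=15.774667
λ₁=(c·0.119−b)/D = (76.567481·0.119−8.082286)/15.774667 = 0.065247
λ₂=(a−b·0.119)/D = (1.059171−8.082286·0.119)/15.774667 = 0.006173
w* = 0.065247·g + 0.006173·h:
  w_0 = 0.065247·0.6462 + 0.006173·11.5350 = 0.1134  (GE)
  w_1 = 0.065247·3.6248 + 0.006173·26.3552 = 0.3992  (Lockheed)
  w_2 = 0.065247·0.0895 + 0.006173·6.8601 = 0.0482  (Raytheon)
  w_3 = 0.065247·0.3226 + 0.006173·9.4254 = 0.0792  (Honeywell)
  w_4 = 0.065247·3.3992 + 0.006173·22.3918 = 0.3600  (JPMorgan)
Σw_i=1.0000  μᵀw=0.1190
σ²=wᵀΣw=λ₁·μ_p+λ₂ = 0.065247·0.119 + 0.006173 = 0.013937 ≈ 0.0139


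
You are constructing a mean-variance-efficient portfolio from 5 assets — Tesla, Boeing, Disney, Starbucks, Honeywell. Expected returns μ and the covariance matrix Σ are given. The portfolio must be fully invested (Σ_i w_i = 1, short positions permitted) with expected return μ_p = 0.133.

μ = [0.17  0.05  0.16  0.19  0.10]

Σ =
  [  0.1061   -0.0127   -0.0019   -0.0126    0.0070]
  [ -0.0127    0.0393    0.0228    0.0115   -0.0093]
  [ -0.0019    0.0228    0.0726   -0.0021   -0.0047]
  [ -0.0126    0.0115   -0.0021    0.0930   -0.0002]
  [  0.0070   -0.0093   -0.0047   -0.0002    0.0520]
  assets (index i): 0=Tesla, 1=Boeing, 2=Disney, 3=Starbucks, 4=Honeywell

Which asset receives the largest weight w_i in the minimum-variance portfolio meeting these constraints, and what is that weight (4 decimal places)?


Honeywell (0.2538)

u=Σ⁻¹μ = [1.8239  0.2786  2.3572  2.3131  1.9493]
v=Σ⁻¹𝟙 = [12.4837  28.2432  7.0024  9.1597  23.2696]
a=μᵀu=1.335566  b=𝟙ᵀu=8.722088  c=𝟙ᵀv=80.158662  D=ac−b²=30.982327
λ₁=(c·0.133−b)/D = (80.158662·0.133−8.722088)/30.982327 = 0.062585
λ₂=(a−b·0.133)/D = (1.335566−8.722088·0.133)/30.982327 = 0.005665
w* = 0.062585·u + 0.005665·v:
  w_0 = 0.062585·1.8239 + 0.005665·12.4837 = 0.1849  (Tesla)
  w_1 = 0.062585·0.2786 + 0.005665·28.2432 = 0.1774  (Boeing)
  w_2 = 0.062585·2.3572 + 0.005665·7.0024 = 0.1872  (Disney)
  w_3 = 0.062585·2.3131 + 0.005665·9.1597 = 0.1967  (Starbucks)
  w_4 = 0.062585·1.9493 + 0.005665·23.2696 = 0.2538  (Honeywell)
Σw_i=1.0000  μᵀw=0.1330
σ²=wᵀΣw=λ₁·μ_p+λ₂ = 0.062585·0.133 + 0.005665 = 0.013989 ≈ 0.0140


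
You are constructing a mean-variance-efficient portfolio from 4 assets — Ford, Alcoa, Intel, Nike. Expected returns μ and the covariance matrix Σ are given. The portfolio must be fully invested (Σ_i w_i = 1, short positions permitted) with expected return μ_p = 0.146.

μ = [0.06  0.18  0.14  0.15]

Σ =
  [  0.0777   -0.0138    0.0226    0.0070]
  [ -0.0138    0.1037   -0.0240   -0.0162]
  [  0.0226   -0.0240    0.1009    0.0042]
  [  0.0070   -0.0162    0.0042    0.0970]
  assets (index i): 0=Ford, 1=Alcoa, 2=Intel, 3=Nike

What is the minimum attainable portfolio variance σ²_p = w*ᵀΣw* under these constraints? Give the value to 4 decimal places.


0.0213

p=Σ⁻¹μ = [0.5310  2.5093  1.7884  1.8497]
q=Σ⁻¹𝟙 = [11.5042  15.4207  10.5192  11.5990]
a=μᵀp=1.011378  b=𝟙ᵀp=6.678509  c=𝟙ᵀq=49.043080  D=ac−b²=4.998597
λ₁=(c·0.146−b)/D = (49.043080·0.146−6.678509)/4.998597 = 0.096383
λ₂=(a−b·0.146)/D = (1.011378−6.678509·0.146)/4.998597 = 0.007265
w* = 0.096383·p + 0.007265·q:
  w_0 = 0.096383·0.5310 + 0.007265·11.5042 = 0.1348  (Ford)
  w_1 = 0.096383·2.5093 + 0.007265·15.4207 = 0.3539  (Alcoa)
  w_2 = 0.096383·1.7884 + 0.007265·10.5192 = 0.2488  (Intel)
  w_3 = 0.096383·1.8497 + 0.007265·11.5990 = 0.2625  (Nike)
Σw_i=1.0000  μᵀw=0.1460
σ²=wᵀΣw=λ₁·μ_p+λ₂ = 0.096383·0.146 + 0.007265 = 0.021337 ≈ 0.0213


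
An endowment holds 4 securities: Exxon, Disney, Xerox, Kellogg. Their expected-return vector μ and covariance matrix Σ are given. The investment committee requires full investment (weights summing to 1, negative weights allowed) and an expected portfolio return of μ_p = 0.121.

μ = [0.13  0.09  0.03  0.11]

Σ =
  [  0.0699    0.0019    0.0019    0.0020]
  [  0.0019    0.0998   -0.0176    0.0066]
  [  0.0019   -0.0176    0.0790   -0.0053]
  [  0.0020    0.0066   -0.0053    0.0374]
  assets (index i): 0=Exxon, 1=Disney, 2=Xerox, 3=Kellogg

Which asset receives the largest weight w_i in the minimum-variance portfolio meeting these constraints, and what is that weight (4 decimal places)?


g=Σ⁻¹μ = [1.7384  0.8077  0.7061  2.8057]
h=Σ⁻¹𝟙 = [12.8010  10.9472  16.5650  26.4690]
a=μᵀg=0.628495  b=𝟙ᵀg=6.057914  c=𝟙ᵀh=66.782146  D=ac−b²=5.273957
λ₁=(c·0.121−b)/D = (66.782146·0.121−6.057914)/5.273957 = 0.383531
λ₂=(a−b·0.121)/D = (0.628495−6.057914·0.121)/5.273957 = -0.019817
w* = 0.383531·g + -0.019817·h:
  w_0 = 0.383531·1.7384 + -0.019817·12.8010 = 0.4130  (Exxon)
  w_1 = 0.383531·0.8077 + -0.019817·10.9472 = 0.0928  (Disney)
  w_2 = 0.383531·0.7061 + -0.019817·16.5650 = -0.0574  (Xerox)
  w_3 = 0.383531·2.8057 + -0.019817·26.4690 = 0.5516  (Kellogg)
Σw_i=1.0000  μᵀw=0.1210
σ²=wᵀΣw=λ₁·μ_p+λ₂ = 0.383531·0.121 + -0.019817 = 0.026591 ≈ 0.0266

Kellogg (0.5516)


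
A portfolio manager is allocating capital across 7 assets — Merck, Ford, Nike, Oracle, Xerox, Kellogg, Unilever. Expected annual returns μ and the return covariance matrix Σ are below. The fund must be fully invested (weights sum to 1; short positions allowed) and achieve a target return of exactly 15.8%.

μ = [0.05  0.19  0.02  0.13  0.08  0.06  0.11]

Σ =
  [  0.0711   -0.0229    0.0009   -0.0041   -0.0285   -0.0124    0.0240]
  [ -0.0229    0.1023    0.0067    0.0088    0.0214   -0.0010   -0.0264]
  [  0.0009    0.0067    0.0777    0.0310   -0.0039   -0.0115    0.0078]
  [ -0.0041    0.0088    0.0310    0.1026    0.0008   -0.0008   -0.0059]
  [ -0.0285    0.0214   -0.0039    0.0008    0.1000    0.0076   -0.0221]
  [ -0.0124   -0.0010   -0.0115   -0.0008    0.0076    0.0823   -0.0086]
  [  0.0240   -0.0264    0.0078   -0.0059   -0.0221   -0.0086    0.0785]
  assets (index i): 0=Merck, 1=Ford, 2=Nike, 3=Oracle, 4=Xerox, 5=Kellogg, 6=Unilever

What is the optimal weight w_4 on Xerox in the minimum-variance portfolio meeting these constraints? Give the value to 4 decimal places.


0.0785

g=Σ⁻¹μ = [1.4041  2.4880  -0.5692  1.4191  1.0827  1.0551  2.3924]
h=Σ⁻¹𝟙 = [22.9860  14.7327  10.1503  7.3038  16.0837  17.5375  16.6557]
a=μᵀg=1.129104  b=𝟙ᵀg=9.272076  c=𝟙ᵀh=105.449596  D=ac−b²=33.092132
λ₁=(c·0.158−b)/D = (105.449596·0.158−9.272076)/33.092132 = 0.223284
λ₂=(a−b·0.158)/D = (1.129104−9.272076·0.158)/33.092132 = -0.010150
w* = 0.223284·g + -0.010150·h:
  w_0 = 0.223284·1.4041 + -0.010150·22.9860 = 0.0802  (Merck)
  w_1 = 0.223284·2.4880 + -0.010150·14.7327 = 0.4060  (Ford)
  w_2 = 0.223284·-0.5692 + -0.010150·10.1503 = -0.2301  (Nike)
  w_3 = 0.223284·1.4191 + -0.010150·7.3038 = 0.2427  (Oracle)
  w_4 = 0.223284·1.0827 + -0.010150·16.0837 = 0.0785  (Xerox)
  w_5 = 0.223284·1.0551 + -0.010150·17.5375 = 0.0576  (Kellogg)
  w_6 = 0.223284·2.3924 + -0.010150·16.6557 = 0.3651  (Unilever)
Σw_i=1.0000  μᵀw=0.1580
σ²=wᵀΣw=λ₁·μ_p+λ₂ = 0.223284·0.158 + -0.010150 = 0.025129 ≈ 0.0251


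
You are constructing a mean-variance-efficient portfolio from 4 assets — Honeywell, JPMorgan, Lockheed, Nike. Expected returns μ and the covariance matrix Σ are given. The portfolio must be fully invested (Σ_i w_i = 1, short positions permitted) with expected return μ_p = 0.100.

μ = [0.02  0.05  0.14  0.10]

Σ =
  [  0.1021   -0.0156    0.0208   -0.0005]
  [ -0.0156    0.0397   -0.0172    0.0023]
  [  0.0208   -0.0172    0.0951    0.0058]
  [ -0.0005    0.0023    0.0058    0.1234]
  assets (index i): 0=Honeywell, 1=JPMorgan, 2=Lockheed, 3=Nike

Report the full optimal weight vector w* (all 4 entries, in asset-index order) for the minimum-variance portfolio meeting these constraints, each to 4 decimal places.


x=Σ⁻¹μ = [0.1517  2.0445  1.7666  0.6898]
y=Σ⁻¹𝟙 = [12.4628  35.6798  13.8254  6.8394]
a=μᵀx=0.421575  b=𝟙ᵀx=4.652741  c=𝟙ᵀy=68.807400  D=ac−b²=7.359499
λ₁=(c·0.100−b)/D = (68.807400·0.100−4.652741)/7.359499 = 0.302738
λ₂=(a−b·0.100)/D = (0.421575−4.652741·0.100)/7.359499 = -0.005938
w* = 0.302738·x + -0.005938·y:
  w_0 = 0.302738·0.1517 + -0.005938·12.4628 = -0.0281  (Honeywell)
  w_1 = 0.302738·2.0445 + -0.005938·35.6798 = 0.4071  (JPMorgan)
  w_2 = 0.302738·1.7666 + -0.005938·13.8254 = 0.4527  (Lockheed)
  w_3 = 0.302738·0.6898 + -0.005938·6.8394 = 0.1682  (Nike)
Σw_i=1.0000  μᵀw=0.1000
σ²=wᵀΣw=λ₁·μ_p+λ₂ = 0.302738·0.100 + -0.005938 = 0.024336 ≈ 0.0243

-0.0281  0.4071  0.4527  0.1682


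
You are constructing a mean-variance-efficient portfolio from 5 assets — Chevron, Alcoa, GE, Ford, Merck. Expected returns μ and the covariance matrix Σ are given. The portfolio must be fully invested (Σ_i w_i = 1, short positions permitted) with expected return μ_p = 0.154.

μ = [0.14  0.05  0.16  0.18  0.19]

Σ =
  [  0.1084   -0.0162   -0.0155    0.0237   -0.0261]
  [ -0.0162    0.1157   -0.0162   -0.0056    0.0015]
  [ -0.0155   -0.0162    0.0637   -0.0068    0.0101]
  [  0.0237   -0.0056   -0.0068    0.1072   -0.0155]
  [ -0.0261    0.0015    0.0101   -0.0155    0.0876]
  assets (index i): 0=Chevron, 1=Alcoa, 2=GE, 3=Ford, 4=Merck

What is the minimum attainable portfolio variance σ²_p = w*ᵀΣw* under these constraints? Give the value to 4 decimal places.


0.0138

g=Σ⁻¹μ = [2.1801  1.2275  3.1141  1.8589  2.7674]
h=Σ⁻¹𝟙 = [15.9184  14.2269  21.8640  10.1351  15.1872]
a=μᵀg=1.725254  b=𝟙ᵀg=11.148040  c=𝟙ᵀh=77.331548  D=ac−b²=9.137780
λ₁=(c·0.154−b)/D = (77.331548·0.154−11.148040)/9.137780 = 0.083283
λ₂=(a−b·0.154)/D = (1.725254−11.148040·0.154)/9.137780 = 0.000925
w* = 0.083283·g + 0.000925·h:
  w_0 = 0.083283·2.1801 + 0.000925·15.9184 = 0.1963  (Chevron)
  w_1 = 0.083283·1.2275 + 0.000925·14.2269 = 0.1154  (Alcoa)
  w_2 = 0.083283·3.1141 + 0.000925·21.8640 = 0.2796  (GE)
  w_3 = 0.083283·1.8589 + 0.000925·10.1351 = 0.1642  (Ford)
  w_4 = 0.083283·2.7674 + 0.000925·15.1872 = 0.2445  (Merck)
Σw_i=1.0000  μᵀw=0.1540
σ²=wᵀΣw=λ₁·μ_p+λ₂ = 0.083283·0.154 + 0.000925 = 0.013751 ≈ 0.0138


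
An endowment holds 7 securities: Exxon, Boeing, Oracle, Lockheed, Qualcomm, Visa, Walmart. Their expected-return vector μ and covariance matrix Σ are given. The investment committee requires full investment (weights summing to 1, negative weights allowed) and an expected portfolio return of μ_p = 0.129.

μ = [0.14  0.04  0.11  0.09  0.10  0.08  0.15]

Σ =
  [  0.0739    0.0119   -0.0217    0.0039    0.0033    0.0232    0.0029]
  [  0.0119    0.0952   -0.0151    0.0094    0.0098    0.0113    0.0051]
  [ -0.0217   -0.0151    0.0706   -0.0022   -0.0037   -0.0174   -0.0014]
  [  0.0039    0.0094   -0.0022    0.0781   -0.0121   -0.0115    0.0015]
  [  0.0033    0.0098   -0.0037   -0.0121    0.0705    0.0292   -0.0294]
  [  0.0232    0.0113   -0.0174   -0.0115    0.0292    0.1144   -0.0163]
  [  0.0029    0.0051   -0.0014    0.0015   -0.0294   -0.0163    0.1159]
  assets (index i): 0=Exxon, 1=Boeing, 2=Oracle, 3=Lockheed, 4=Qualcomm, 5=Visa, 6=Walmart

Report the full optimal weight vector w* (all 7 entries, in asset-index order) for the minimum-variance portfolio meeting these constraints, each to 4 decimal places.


p=Σ⁻¹μ = [2.2446  0.0044  2.5695  1.5015  2.3036  0.4681  1.8997]
q=Σ⁻¹𝟙 = [14.8426  7.3017  23.8548  15.6363  19.1922  7.2941  13.9155]
a=μᵀp=1.284961  b=𝟙ᵀp=10.991395  c=𝟙ᵀq=102.037178  D=ac−b²=10.303027
λ₁=(c·0.129−b)/D = (102.037178·0.129−10.991395)/10.303027 = 0.210754
λ₂=(a−b·0.129)/D = (1.284961−10.991395·0.129)/10.303027 = -0.012902
w* = 0.210754·p + -0.012902·q:
  w_0 = 0.210754·2.2446 + -0.012902·14.8426 = 0.2816  (Exxon)
  w_1 = 0.210754·0.0044 + -0.012902·7.3017 = -0.0933  (Boeing)
  w_2 = 0.210754·2.5695 + -0.012902·23.8548 = 0.2338  (Oracle)
  w_3 = 0.210754·1.5015 + -0.012902·15.6363 = 0.1147  (Lockheed)
  w_4 = 0.210754·2.3036 + -0.012902·19.1922 = 0.2379  (Qualcomm)
  w_5 = 0.210754·0.4681 + -0.012902·7.2941 = 0.0045  (Visa)
  w_6 = 0.210754·1.8997 + -0.012902·13.9155 = 0.2208  (Walmart)
Σw_i=1.0000  μᵀw=0.1290
σ²=wᵀΣw=λ₁·μ_p+λ₂ = 0.210754·0.129 + -0.012902 = 0.014285 ≈ 0.0143

0.2816  -0.0933  0.2338  0.1147  0.2379  0.0045  0.2208


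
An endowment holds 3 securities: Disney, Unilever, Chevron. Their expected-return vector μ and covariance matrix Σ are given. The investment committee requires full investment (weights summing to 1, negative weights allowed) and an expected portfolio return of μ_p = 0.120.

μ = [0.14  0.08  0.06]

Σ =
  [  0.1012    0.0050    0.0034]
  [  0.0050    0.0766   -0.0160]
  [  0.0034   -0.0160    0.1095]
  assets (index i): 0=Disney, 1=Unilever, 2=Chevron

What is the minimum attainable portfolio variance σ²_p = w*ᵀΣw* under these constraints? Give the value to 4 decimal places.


p=Σ⁻¹μ = [1.3067  1.0986  0.6679]
q=Σ⁻¹𝟙 = [8.7808  14.7835  11.0199]
a=μᵀp=0.310898  b=𝟙ᵀp=3.073183  c=𝟙ᵀq=34.584181  D=ac−b²=1.307683
λ₁=(c·0.120−b)/D = (34.584181·0.120−3.073183)/1.307683 = 0.823532
λ₂=(a−b·0.120)/D = (0.310898−3.073183·0.120)/1.307683 = -0.044265
w* = 0.823532·p + -0.044265·q:
  w_0 = 0.823532·1.3067 + -0.044265·8.7808 = 0.6874  (Disney)
  w_1 = 0.823532·1.0986 + -0.044265·14.7835 = 0.2503  (Unilever)
  w_2 = 0.823532·0.6679 + -0.044265·11.0199 = 0.0622  (Chevron)
Σw_i=1.0000  μᵀw=0.1200
σ²=wᵀΣw=λ₁·μ_p+λ₂ = 0.823532·0.120 + -0.044265 = 0.054559 ≈ 0.0546

0.0546


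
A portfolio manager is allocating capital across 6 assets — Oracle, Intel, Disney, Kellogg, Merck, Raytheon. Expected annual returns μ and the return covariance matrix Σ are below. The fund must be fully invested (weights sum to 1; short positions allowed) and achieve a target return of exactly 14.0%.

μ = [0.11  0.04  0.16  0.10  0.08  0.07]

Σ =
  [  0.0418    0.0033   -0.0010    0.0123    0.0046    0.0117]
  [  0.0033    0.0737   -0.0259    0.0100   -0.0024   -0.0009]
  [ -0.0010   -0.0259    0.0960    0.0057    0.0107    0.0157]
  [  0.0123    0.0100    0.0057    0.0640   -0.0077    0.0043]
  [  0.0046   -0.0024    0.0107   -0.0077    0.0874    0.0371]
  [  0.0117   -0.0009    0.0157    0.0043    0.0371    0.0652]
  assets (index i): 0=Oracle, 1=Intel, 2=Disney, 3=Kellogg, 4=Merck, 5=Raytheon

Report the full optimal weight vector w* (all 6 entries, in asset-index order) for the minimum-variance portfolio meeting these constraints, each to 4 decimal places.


u=Σ⁻¹μ = [2.3240  0.9924  1.8635  0.9102  0.7960  -0.2914]
v=Σ⁻¹𝟙 = [18.2589  16.3675  12.9170  9.1953  8.5977  3.6778]
a=μᵀu=0.727795  b=𝟙ᵀu=6.594686  c=𝟙ᵀv=69.014178  D=ac−b²=6.738308
λ₁=(c·0.140−b)/D = (69.014178·0.140−6.594686)/6.738308 = 0.455203
λ₂=(a−b·0.140)/D = (0.727795−6.594686·0.140)/6.738308 = -0.029007
w* = 0.455203·u + -0.029007·v:
  w_0 = 0.455203·2.3240 + -0.029007·18.2589 = 0.5282  (Oracle)
  w_1 = 0.455203·0.9924 + -0.029007·16.3675 = -0.0230  (Intel)
  w_2 = 0.455203·1.8635 + -0.029007·12.9170 = 0.4736  (Disney)
  w_3 = 0.455203·0.9102 + -0.029007·9.1953 = 0.1476  (Kellogg)
  w_4 = 0.455203·0.7960 + -0.029007·8.5977 = 0.1130  (Merck)
  w_5 = 0.455203·-0.2914 + -0.029007·3.6778 = -0.2393  (Raytheon)
Σw_i=1.0000  μᵀw=0.1400
σ²=wᵀΣw=λ₁·μ_p+λ₂ = 0.455203·0.140 + -0.029007 = 0.034721 ≈ 0.0347

0.5282  -0.0230  0.4736  0.1476  0.1130  -0.2393


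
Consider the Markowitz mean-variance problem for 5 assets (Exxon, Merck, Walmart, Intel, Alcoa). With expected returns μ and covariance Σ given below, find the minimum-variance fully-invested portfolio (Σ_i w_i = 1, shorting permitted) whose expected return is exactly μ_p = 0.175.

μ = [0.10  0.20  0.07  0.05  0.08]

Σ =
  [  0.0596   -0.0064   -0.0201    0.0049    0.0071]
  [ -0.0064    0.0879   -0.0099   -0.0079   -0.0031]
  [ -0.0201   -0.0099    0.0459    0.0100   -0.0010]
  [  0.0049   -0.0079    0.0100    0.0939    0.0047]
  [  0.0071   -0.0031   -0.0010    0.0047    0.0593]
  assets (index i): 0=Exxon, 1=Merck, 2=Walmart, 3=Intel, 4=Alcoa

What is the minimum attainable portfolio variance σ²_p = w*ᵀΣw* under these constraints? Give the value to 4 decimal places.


0.0478

u=Σ⁻¹μ = [3.0026  2.9428  3.4578  0.1958  1.1862]
v=Σ⁻¹𝟙 = [29.2882  18.8008  37.6837  5.9640  14.5023]
a=μᵀu=1.235556  b=𝟙ᵀu=10.785219  c=𝟙ᵀv=106.239007  D=ac−b²=14.943254
λ₁=(c·0.175−b)/D = (106.239007·0.175−10.785219)/14.943254 = 0.522417
λ₂=(a−b·0.175)/D = (1.235556−10.785219·0.175)/14.943254 = -0.043622
w* = 0.522417·u + -0.043622·v:
  w_0 = 0.522417·3.0026 + -0.043622·29.2882 = 0.2910  (Exxon)
  w_1 = 0.522417·2.9428 + -0.043622·18.8008 = 0.7172  (Merck)
  w_2 = 0.522417·3.4578 + -0.043622·37.6837 = 0.1626  (Walmart)
  w_3 = 0.522417·0.1958 + -0.043622·5.9640 = -0.1579  (Intel)
  w_4 = 0.522417·1.1862 + -0.043622·14.5023 = -0.0129  (Alcoa)
Σw_i=1.0000  μᵀw=0.1750
σ²=wᵀΣw=λ₁·μ_p+λ₂ = 0.522417·0.175 + -0.043622 = 0.047801 ≈ 0.0478


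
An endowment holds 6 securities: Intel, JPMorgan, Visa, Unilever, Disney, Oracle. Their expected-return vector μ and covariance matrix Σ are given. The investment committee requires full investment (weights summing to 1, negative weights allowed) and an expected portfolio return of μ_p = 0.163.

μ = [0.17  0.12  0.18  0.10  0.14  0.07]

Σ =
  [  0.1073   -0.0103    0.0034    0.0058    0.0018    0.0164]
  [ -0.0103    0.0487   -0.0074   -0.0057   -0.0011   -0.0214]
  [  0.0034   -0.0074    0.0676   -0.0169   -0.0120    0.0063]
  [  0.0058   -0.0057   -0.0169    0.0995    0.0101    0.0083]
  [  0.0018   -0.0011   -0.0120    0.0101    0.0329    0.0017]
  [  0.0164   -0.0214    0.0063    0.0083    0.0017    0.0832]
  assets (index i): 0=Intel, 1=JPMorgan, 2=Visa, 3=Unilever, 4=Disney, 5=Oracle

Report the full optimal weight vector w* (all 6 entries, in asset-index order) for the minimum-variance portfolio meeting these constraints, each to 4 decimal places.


0.1594  0.1491  0.3668  0.0315  0.4045  -0.1113

u=Σ⁻¹μ = [1.5312  4.1587  4.2114  1.2316  5.4140  1.0568]
v=Σ⁻¹𝟙 = [8.2814  35.2146  25.9877  10.9983  36.4139  15.6354]
a=μᵀu=2.472487  b=𝟙ᵀu=17.603629  c=𝟙ᵀv=132.531287  D=ac−b²=17.794108
λ₁=(c·0.163−b)/D = (132.531287·0.163−17.603629)/17.794108 = 0.224736
λ₂=(a−b·0.163)/D = (2.472487−17.603629·0.163)/17.794108 = -0.022305
w* = 0.224736·u + -0.022305·v:
  w_0 = 0.224736·1.5312 + -0.022305·8.2814 = 0.1594  (Intel)
  w_1 = 0.224736·4.1587 + -0.022305·35.2146 = 0.1491  (JPMorgan)
  w_2 = 0.224736·4.2114 + -0.022305·25.9877 = 0.3668  (Visa)
  w_3 = 0.224736·1.2316 + -0.022305·10.9983 = 0.0315  (Unilever)
  w_4 = 0.224736·5.4140 + -0.022305·36.4139 = 0.4045  (Disney)
  w_5 = 0.224736·1.0568 + -0.022305·15.6354 = -0.1113  (Oracle)
Σw_i=1.0000  μᵀw=0.1630
σ²=wᵀΣw=λ₁·μ_p+λ₂ = 0.224736·0.163 + -0.022305 = 0.014327 ≈ 0.0143


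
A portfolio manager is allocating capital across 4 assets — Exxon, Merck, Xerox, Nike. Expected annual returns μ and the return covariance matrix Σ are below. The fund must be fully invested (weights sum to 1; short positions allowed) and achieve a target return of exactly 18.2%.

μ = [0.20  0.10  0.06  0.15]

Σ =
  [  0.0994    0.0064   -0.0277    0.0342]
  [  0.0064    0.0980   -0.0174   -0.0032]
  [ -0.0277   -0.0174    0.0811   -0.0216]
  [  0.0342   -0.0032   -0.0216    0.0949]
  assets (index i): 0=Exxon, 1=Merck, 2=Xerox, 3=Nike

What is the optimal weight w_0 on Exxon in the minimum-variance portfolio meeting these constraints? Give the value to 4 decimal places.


0.7363

u=Σ⁻¹μ = [2.0385  1.3008  2.0781  1.3628]
v=Σ⁻¹𝟙 = [11.2573  13.8297  22.3475  12.0333]
a=μᵀu=0.866897  b=𝟙ᵀu=6.780276  c=𝟙ᵀv=59.467792  D=ac−b²=5.580329
λ₁=(c·0.182−b)/D = (59.467792·0.182−6.780276)/5.580329 = 0.724485
λ₂=(a−b·0.182)/D = (0.866897−6.780276·0.182)/5.580329 = -0.065787
w* = 0.724485·u + -0.065787·v:
  w_0 = 0.724485·2.0385 + -0.065787·11.2573 = 0.7363  (Exxon)
  w_1 = 0.724485·1.3008 + -0.065787·13.8297 = 0.0326  (Merck)
  w_2 = 0.724485·2.0781 + -0.065787·22.3475 = 0.0354  (Xerox)
  w_3 = 0.724485·1.3628 + -0.065787·12.0333 = 0.1957  (Nike)
Σw_i=1.0000  μᵀw=0.1820
σ²=wᵀΣw=λ₁·μ_p+λ₂ = 0.724485·0.182 + -0.065787 = 0.066069 ≈ 0.0661


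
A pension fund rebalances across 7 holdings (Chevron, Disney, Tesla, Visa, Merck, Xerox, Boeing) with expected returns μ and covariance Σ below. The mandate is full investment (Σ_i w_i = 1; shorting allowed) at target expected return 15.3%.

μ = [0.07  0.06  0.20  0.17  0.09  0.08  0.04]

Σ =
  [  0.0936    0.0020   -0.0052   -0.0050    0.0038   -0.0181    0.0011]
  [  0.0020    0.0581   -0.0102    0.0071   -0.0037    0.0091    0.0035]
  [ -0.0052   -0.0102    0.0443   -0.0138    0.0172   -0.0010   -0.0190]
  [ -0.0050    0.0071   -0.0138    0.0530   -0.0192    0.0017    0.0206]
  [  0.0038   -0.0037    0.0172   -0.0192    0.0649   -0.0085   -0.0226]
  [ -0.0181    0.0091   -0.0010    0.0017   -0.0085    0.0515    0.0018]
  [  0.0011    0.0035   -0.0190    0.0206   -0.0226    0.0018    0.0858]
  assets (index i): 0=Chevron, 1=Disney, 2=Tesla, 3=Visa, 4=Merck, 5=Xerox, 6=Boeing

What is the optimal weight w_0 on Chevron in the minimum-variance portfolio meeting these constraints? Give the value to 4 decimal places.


0.0762

p=Σ⁻¹μ = [1.6750  1.1884  6.3418  5.0464  1.8053  2.1510  1.0194]
q=Σ⁻¹𝟙 = [17.7319  15.8318  36.1833  28.7627  23.7106  25.9037  17.5908]
a=μᵀp=2.690137  b=𝟙ᵀp=19.227350  c=𝟙ᵀq=165.714906  D=ac−b²=76.104748
λ₁=(c·0.153−b)/D = (165.714906·0.153−19.227350)/76.104748 = 0.080508
λ₂=(a−b·0.153)/D = (2.690137−19.227350·0.153)/76.104748 = -0.003307
w* = 0.080508·p + -0.003307·q:
  w_0 = 0.080508·1.6750 + -0.003307·17.7319 = 0.0762  (Chevron)
  w_1 = 0.080508·1.1884 + -0.003307·15.8318 = 0.0433  (Disney)
  w_2 = 0.080508·6.3418 + -0.003307·36.1833 = 0.3909  (Tesla)
  w_3 = 0.080508·5.0464 + -0.003307·28.7627 = 0.3112  (Visa)
  w_4 = 0.080508·1.8053 + -0.003307·23.7106 = 0.0669  (Merck)
  w_5 = 0.080508·2.1510 + -0.003307·25.9037 = 0.0875  (Xerox)
  w_6 = 0.080508·1.0194 + -0.003307·17.5908 = 0.0239  (Boeing)
Σw_i=1.0000  μᵀw=0.1530
σ²=wᵀΣw=λ₁·μ_p+λ₂ = 0.080508·0.153 + -0.003307 = 0.009011 ≈ 0.0090


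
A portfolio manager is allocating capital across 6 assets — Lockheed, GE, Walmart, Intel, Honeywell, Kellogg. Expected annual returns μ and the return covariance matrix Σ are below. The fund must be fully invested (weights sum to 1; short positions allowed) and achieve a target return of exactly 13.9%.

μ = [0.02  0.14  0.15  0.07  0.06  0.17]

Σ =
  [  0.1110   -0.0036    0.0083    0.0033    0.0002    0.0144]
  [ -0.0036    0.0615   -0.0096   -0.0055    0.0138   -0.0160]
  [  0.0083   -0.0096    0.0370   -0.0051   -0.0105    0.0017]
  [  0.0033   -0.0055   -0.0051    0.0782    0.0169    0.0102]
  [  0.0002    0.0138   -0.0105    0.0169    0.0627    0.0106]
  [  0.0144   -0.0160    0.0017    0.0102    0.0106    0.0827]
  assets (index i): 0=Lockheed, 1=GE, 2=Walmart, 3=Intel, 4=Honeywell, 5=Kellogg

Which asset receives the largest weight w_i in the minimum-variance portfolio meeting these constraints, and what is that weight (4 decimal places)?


g=Σ⁻¹μ = [-0.4593  3.7840  5.2503  1.1288  0.2632  2.5868]
h=Σ⁻¹𝟙 = [5.0936  23.9896  36.5053  12.6173  11.3215  12.0885]
a=μᵀg=1.842679  b=𝟙ᵀg=12.553778  c=𝟙ᵀh=101.615977  D=ac−b²=29.648300
λ₁=(c·0.139−b)/D = (101.615977·0.139−12.553778)/29.648300 = 0.052983
λ₂=(a−b·0.139)/D = (1.842679−12.553778·0.139)/29.648300 = 0.003295
w* = 0.052983·g + 0.003295·h:
  w_0 = 0.052983·-0.4593 + 0.003295·5.0936 = -0.0075  (Lockheed)
  w_1 = 0.052983·3.7840 + 0.003295·23.9896 = 0.2795  (GE)
  w_2 = 0.052983·5.2503 + 0.003295·36.5053 = 0.3985  (Walmart)
  w_3 = 0.052983·1.1288 + 0.003295·12.6173 = 0.1014  (Intel)
  w_4 = 0.052983·0.2632 + 0.003295·11.3215 = 0.0513  (Honeywell)
  w_5 = 0.052983·2.5868 + 0.003295·12.0885 = 0.1769  (Kellogg)
Σw_i=1.0000  μᵀw=0.1390
σ²=wᵀΣw=λ₁·μ_p+λ₂ = 0.052983·0.139 + 0.003295 = 0.010660 ≈ 0.0107

Walmart (0.3985)


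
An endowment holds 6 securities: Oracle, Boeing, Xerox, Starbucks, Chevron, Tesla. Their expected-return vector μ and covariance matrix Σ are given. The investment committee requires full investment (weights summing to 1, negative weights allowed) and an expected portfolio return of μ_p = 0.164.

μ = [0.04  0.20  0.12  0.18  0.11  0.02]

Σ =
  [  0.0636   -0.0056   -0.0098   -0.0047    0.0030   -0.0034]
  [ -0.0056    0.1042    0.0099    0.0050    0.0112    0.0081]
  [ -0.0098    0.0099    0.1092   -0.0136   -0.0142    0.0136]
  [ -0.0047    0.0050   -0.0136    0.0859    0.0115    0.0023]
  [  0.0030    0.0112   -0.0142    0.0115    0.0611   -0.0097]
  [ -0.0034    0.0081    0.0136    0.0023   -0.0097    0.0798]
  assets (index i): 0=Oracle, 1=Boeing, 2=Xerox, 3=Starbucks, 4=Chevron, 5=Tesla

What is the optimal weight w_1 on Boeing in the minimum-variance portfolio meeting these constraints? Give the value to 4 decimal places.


0.2798

u=Σ⁻¹μ = [1.0888  1.5836  1.5001  2.1124  1.4062  -0.0093]
v=Σ⁻¹𝟙 = [18.8967  6.0889  12.4282  11.6870  16.9682  12.3260]
a=μᵀu=1.075004  b=𝟙ᵀu=7.681710  c=𝟙ᵀv=78.394978  D=ac−b²=25.266247
λ₁=(c·0.164−b)/D = (78.394978·0.164−7.681710)/25.266247 = 0.204821
λ₂=(a−b·0.164)/D = (1.075004−7.681710·0.164)/25.266247 = -0.007314
w* = 0.204821·u + -0.007314·v:
  w_0 = 0.204821·1.0888 + -0.007314·18.8967 = 0.0848  (Oracle)
  w_1 = 0.204821·1.5836 + -0.007314·6.0889 = 0.2798  (Boeing)
  w_2 = 0.204821·1.5001 + -0.007314·12.4282 = 0.2164  (Xerox)
  w_3 = 0.204821·2.1124 + -0.007314·11.6870 = 0.3472  (Starbucks)
  w_4 = 0.204821·1.4062 + -0.007314·16.9682 = 0.1639  (Chevron)
  w_5 = 0.204821·-0.0093 + -0.007314·12.3260 = -0.0921  (Tesla)
Σw_i=1.0000  μᵀw=0.1640
σ²=wᵀΣw=λ₁·μ_p+λ₂ = 0.204821·0.164 + -0.007314 = 0.026277 ≈ 0.0263


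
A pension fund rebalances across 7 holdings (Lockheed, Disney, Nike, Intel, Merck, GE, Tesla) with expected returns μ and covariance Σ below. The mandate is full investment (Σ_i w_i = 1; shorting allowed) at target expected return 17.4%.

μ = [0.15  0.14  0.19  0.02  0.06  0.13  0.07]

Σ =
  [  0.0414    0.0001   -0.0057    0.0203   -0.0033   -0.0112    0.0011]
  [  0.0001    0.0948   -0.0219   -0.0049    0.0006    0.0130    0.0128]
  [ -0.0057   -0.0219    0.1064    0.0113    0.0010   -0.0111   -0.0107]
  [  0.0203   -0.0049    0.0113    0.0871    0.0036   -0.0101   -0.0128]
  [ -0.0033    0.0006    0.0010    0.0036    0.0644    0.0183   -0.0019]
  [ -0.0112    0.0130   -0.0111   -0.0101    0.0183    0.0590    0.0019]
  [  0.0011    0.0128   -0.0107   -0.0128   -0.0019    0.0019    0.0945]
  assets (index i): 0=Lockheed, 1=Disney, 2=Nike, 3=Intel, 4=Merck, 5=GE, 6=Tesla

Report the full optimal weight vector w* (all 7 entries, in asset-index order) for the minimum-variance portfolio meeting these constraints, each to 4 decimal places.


0.4865  0.1369  0.2657  -0.1450  -0.0234  0.2688  0.0105

g=Σ⁻¹μ = [5.2858  1.5746  2.8692  -0.8443  0.3175  3.1367  0.6198]
h=Σ⁻¹𝟙 = [29.0209  10.0158  15.4784  6.8923  10.7674  20.6372  11.3753]
a=μᵀg=2.011782  b=𝟙ᵀg=12.959254  c=𝟙ᵀh=104.187412  D=ac−b²=41.660105
λ₁=(c·0.174−b)/D = (104.187412·0.174−12.959254)/41.660105 = 0.124084
λ₂=(a−b·0.174)/D = (2.011782−12.959254·0.174)/41.660105 = -0.005836
w* = 0.124084·g + -0.005836·h:
  w_0 = 0.124084·5.2858 + -0.005836·29.0209 = 0.4865  (Lockheed)
  w_1 = 0.124084·1.5746 + -0.005836·10.0158 = 0.1369  (Disney)
  w_2 = 0.124084·2.8692 + -0.005836·15.4784 = 0.2657  (Nike)
  w_3 = 0.124084·-0.8443 + -0.005836·6.8923 = -0.1450  (Intel)
  w_4 = 0.124084·0.3175 + -0.005836·10.7674 = -0.0234  (Merck)
  w_5 = 0.124084·3.1367 + -0.005836·20.6372 = 0.2688  (GE)
  w_6 = 0.124084·0.6198 + -0.005836·11.3753 = 0.0105  (Tesla)
Σw_i=1.0000  μᵀw=0.1740
σ²=wᵀΣw=λ₁·μ_p+λ₂ = 0.124084·0.174 + -0.005836 = 0.015755 ≈ 0.0158


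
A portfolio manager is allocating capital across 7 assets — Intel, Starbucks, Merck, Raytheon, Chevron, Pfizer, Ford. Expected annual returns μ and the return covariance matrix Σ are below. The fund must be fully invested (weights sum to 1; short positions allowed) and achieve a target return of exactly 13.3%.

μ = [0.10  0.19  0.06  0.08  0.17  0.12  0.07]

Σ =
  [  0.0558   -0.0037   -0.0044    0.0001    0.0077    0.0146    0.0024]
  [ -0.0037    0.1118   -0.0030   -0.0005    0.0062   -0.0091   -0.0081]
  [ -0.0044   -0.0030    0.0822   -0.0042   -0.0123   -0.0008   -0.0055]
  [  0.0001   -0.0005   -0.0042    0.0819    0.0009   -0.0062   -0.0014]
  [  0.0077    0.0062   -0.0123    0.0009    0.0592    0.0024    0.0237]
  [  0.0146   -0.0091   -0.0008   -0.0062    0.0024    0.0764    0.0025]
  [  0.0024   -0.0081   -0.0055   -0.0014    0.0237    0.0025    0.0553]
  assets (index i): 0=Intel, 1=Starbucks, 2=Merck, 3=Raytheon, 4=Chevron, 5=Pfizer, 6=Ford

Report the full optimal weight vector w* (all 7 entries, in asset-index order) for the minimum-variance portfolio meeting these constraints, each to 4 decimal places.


g=Σ⁻¹μ = [1.2378  1.8040  1.3467  1.1541  2.5259  1.5615  0.4864]
h=Σ⁻¹𝟙 = [14.7296  11.5620  16.8110  14.2122  10.0127  12.1318  16.3296]
a=μᵀg=1.290506  b=𝟙ᵀg=10.116430  c=𝟙ᵀh=95.788966  D=ac−b²=21.274068
λ₁=(c·0.133−b)/D = (95.788966·0.133−10.116430)/21.274068 = 0.123319
λ₂=(a−b·0.133)/D = (1.290506−10.116430·0.133)/21.274068 = -0.002584
w* = 0.123319·g + -0.002584·h:
  w_0 = 0.123319·1.2378 + -0.002584·14.7296 = 0.1146  (Intel)
  w_1 = 0.123319·1.8040 + -0.002584·11.5620 = 0.1926  (Starbucks)
  w_2 = 0.123319·1.3467 + -0.002584·16.8110 = 0.1226  (Merck)
  w_3 = 0.123319·1.1541 + -0.002584·14.2122 = 0.1056  (Raytheon)
  w_4 = 0.123319·2.5259 + -0.002584·10.0127 = 0.2856  (Chevron)
  w_5 = 0.123319·1.5615 + -0.002584·12.1318 = 0.1612  (Pfizer)
  w_6 = 0.123319·0.4864 + -0.002584·16.3296 = 0.0178  (Ford)
Σw_i=1.0000  μᵀw=0.1330
σ²=wᵀΣw=λ₁·μ_p+λ₂ = 0.123319·0.133 + -0.002584 = 0.013817 ≈ 0.0138

0.1146  0.1926  0.1226  0.1056  0.2856  0.1612  0.0178


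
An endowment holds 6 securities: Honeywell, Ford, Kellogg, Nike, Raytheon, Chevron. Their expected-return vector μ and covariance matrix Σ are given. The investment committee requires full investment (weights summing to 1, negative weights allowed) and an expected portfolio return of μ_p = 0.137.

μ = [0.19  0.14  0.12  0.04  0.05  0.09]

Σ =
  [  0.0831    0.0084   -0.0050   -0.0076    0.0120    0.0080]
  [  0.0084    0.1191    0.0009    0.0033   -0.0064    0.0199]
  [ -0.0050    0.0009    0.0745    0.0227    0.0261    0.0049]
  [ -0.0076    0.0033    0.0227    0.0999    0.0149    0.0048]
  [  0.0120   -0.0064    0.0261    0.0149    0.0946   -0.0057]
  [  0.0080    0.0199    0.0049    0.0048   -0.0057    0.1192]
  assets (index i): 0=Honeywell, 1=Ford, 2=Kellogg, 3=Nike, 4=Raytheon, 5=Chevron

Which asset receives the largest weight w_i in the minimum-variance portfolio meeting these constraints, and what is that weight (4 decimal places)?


g=Σ⁻¹μ = [2.3050  0.9253  1.7478  0.1587  -0.1868  0.3587]
h=Σ⁻¹𝟙 = [11.0854  6.6505  9.2568  7.2972  6.2825  6.1610]
a=μᵀg=0.806515  b=𝟙ᵀg=5.308628  c=𝟙ᵀh=46.733504  D=ac−b²=9.509723
λ₁=(c·0.137−b)/D = (46.733504·0.137−5.308628)/9.509723 = 0.115026
λ₂=(a−b·0.137)/D = (0.806515−5.308628·0.137)/9.509723 = 0.008332
w* = 0.115026·g + 0.008332·h:
  w_0 = 0.115026·2.3050 + 0.008332·11.0854 = 0.3575  (Honeywell)
  w_1 = 0.115026·0.9253 + 0.008332·6.6505 = 0.1618  (Ford)
  w_2 = 0.115026·1.7478 + 0.008332·9.2568 = 0.2782  (Kellogg)
  w_3 = 0.115026·0.1587 + 0.008332·7.2972 = 0.0791  (Nike)
  w_4 = 0.115026·-0.1868 + 0.008332·6.2825 = 0.0309  (Raytheon)
  w_5 = 0.115026·0.3587 + 0.008332·6.1610 = 0.0926  (Chevron)
Σw_i=1.0000  μᵀw=0.1370
σ²=wᵀΣw=λ₁·μ_p+λ₂ = 0.115026·0.137 + 0.008332 = 0.024090 ≈ 0.0241

Honeywell (0.3575)


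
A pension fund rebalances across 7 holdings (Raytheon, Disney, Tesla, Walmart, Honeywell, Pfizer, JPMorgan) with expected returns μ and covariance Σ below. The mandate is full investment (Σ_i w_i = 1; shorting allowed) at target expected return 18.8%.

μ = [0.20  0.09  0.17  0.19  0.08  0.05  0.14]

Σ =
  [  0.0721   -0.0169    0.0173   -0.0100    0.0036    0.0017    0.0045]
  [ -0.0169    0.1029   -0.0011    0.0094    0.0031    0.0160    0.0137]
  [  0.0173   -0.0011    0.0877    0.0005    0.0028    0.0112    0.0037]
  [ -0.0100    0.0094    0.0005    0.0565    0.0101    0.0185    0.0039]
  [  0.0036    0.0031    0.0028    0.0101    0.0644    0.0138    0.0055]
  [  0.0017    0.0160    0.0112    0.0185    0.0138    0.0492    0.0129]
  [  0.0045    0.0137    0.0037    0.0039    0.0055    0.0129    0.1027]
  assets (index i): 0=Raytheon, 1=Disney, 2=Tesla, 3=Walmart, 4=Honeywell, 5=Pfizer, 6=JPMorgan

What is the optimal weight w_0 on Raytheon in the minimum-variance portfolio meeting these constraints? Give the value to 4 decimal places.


g=Σ⁻¹μ = [3.2171  1.1632  1.4619  4.1381  0.5904  -1.8034  1.0522]
h=Σ⁻¹𝟙 = [15.3597  9.0550  7.1626  14.9369  9.9492  5.2823  5.8346]
a=μᵀg=1.887232  b=𝟙ᵀg=9.819428  c=𝟙ᵀh=67.580265  D=ac−b²=31.118439
λ₁=(c·0.188−b)/D = (67.580265·0.188−9.819428)/31.118439 = 0.092732
λ₂=(a−b·0.188)/D = (1.887232−9.819428·0.188)/31.118439 = 0.001323
w* = 0.092732·g + 0.001323·h:
  w_0 = 0.092732·3.2171 + 0.001323·15.3597 = 0.3187  (Raytheon)
  w_1 = 0.092732·1.1632 + 0.001323·9.0550 = 0.1198  (Disney)
  w_2 = 0.092732·1.4619 + 0.001323·7.1626 = 0.1450  (Tesla)
  w_3 = 0.092732·4.1381 + 0.001323·14.9369 = 0.4035  (Walmart)
  w_4 = 0.092732·0.5904 + 0.001323·9.9492 = 0.0679  (Honeywell)
  w_5 = 0.092732·-1.8034 + 0.001323·5.2823 = -0.1602  (Pfizer)
  w_6 = 0.092732·1.0522 + 0.001323·5.8346 = 0.1053  (JPMorgan)
Σw_i=1.0000  μᵀw=0.1880
σ²=wᵀΣw=λ₁·μ_p+λ₂ = 0.092732·0.188 + 0.001323 = 0.018757 ≈ 0.0188

0.3187
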